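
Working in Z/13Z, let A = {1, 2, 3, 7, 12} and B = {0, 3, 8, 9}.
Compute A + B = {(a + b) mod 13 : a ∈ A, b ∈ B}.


Work in Z/13Z: reduce every sum a + b modulo 13.
Enumerate all 20 pairs:
a = 1: 1+0=1, 1+3=4, 1+8=9, 1+9=10
a = 2: 2+0=2, 2+3=5, 2+8=10, 2+9=11
a = 3: 3+0=3, 3+3=6, 3+8=11, 3+9=12
a = 7: 7+0=7, 7+3=10, 7+8=2, 7+9=3
a = 12: 12+0=12, 12+3=2, 12+8=7, 12+9=8
Distinct residues collected: {1, 2, 3, 4, 5, 6, 7, 8, 9, 10, 11, 12}
|A + B| = 12 (out of 13 total residues).

A + B = {1, 2, 3, 4, 5, 6, 7, 8, 9, 10, 11, 12}


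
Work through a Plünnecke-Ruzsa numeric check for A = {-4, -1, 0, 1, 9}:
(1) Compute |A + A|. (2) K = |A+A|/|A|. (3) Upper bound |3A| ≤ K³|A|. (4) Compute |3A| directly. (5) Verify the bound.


|A| = 5.
Step 1: Compute A + A by enumerating all 25 pairs.
A + A = {-8, -5, -4, -3, -2, -1, 0, 1, 2, 5, 8, 9, 10, 18}, so |A + A| = 14.
Step 2: Doubling constant K = |A + A|/|A| = 14/5 = 14/5 ≈ 2.8000.
Step 3: Plünnecke-Ruzsa gives |3A| ≤ K³·|A| = (2.8000)³ · 5 ≈ 109.7600.
Step 4: Compute 3A = A + A + A directly by enumerating all triples (a,b,c) ∈ A³; |3A| = 27.
Step 5: Check 27 ≤ 109.7600? Yes ✓.

K = 14/5, Plünnecke-Ruzsa bound K³|A| ≈ 109.7600, |3A| = 27, inequality holds.


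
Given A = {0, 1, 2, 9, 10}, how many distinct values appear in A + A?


A + A = {a + a' : a, a' ∈ A}; |A| = 5.
General bounds: 2|A| - 1 ≤ |A + A| ≤ |A|(|A|+1)/2, i.e. 9 ≤ |A + A| ≤ 15.
Lower bound 2|A|-1 is attained iff A is an arithmetic progression.
Enumerate sums a + a' for a ≤ a' (symmetric, so this suffices):
a = 0: 0+0=0, 0+1=1, 0+2=2, 0+9=9, 0+10=10
a = 1: 1+1=2, 1+2=3, 1+9=10, 1+10=11
a = 2: 2+2=4, 2+9=11, 2+10=12
a = 9: 9+9=18, 9+10=19
a = 10: 10+10=20
Distinct sums: {0, 1, 2, 3, 4, 9, 10, 11, 12, 18, 19, 20}
|A + A| = 12

|A + A| = 12


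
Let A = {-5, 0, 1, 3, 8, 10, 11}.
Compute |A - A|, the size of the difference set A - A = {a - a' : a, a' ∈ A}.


A - A = {a - a' : a, a' ∈ A}; |A| = 7.
Bounds: 2|A|-1 ≤ |A - A| ≤ |A|² - |A| + 1, i.e. 13 ≤ |A - A| ≤ 43.
Note: 0 ∈ A - A always (from a - a). The set is symmetric: if d ∈ A - A then -d ∈ A - A.
Enumerate nonzero differences d = a - a' with a > a' (then include -d):
Positive differences: {1, 2, 3, 5, 6, 7, 8, 9, 10, 11, 13, 15, 16}
Full difference set: {0} ∪ (positive diffs) ∪ (negative diffs).
|A - A| = 1 + 2·13 = 27 (matches direct enumeration: 27).

|A - A| = 27


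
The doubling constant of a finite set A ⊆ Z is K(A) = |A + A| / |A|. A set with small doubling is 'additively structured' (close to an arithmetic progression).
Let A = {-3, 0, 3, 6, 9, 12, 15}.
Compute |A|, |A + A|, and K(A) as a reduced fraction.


|A| = 7.
Compute A + A by enumerating all 49 pairs.
A + A = {-6, -3, 0, 3, 6, 9, 12, 15, 18, 21, 24, 27, 30}, so |A + A| = 13.
K = |A + A| / |A| = 13/7 (already in lowest terms) ≈ 1.8571.
Reference: AP of size 7 gives K = 13/7 ≈ 1.8571; a fully generic set of size 7 gives K ≈ 4.0000.

|A| = 7, |A + A| = 13, K = 13/7.


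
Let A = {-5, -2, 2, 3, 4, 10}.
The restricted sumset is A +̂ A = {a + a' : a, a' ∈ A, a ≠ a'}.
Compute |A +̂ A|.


Restricted sumset: A +̂ A = {a + a' : a ∈ A, a' ∈ A, a ≠ a'}.
Equivalently, take A + A and drop any sum 2a that is achievable ONLY as a + a for a ∈ A (i.e. sums representable only with equal summands).
Enumerate pairs (a, a') with a < a' (symmetric, so each unordered pair gives one sum; this covers all a ≠ a'):
  -5 + -2 = -7
  -5 + 2 = -3
  -5 + 3 = -2
  -5 + 4 = -1
  -5 + 10 = 5
  -2 + 2 = 0
  -2 + 3 = 1
  -2 + 4 = 2
  -2 + 10 = 8
  2 + 3 = 5
  2 + 4 = 6
  2 + 10 = 12
  3 + 4 = 7
  3 + 10 = 13
  4 + 10 = 14
Collected distinct sums: {-7, -3, -2, -1, 0, 1, 2, 5, 6, 7, 8, 12, 13, 14}
|A +̂ A| = 14
(Reference bound: |A +̂ A| ≥ 2|A| - 3 for |A| ≥ 2, with |A| = 6 giving ≥ 9.)

|A +̂ A| = 14


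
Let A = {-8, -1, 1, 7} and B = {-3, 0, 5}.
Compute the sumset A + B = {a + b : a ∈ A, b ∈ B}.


A + B = {a + b : a ∈ A, b ∈ B}.
Enumerate all |A|·|B| = 4·3 = 12 pairs (a, b) and collect distinct sums.
a = -8: -8+-3=-11, -8+0=-8, -8+5=-3
a = -1: -1+-3=-4, -1+0=-1, -1+5=4
a = 1: 1+-3=-2, 1+0=1, 1+5=6
a = 7: 7+-3=4, 7+0=7, 7+5=12
Collecting distinct sums: A + B = {-11, -8, -4, -3, -2, -1, 1, 4, 6, 7, 12}
|A + B| = 11

A + B = {-11, -8, -4, -3, -2, -1, 1, 4, 6, 7, 12}


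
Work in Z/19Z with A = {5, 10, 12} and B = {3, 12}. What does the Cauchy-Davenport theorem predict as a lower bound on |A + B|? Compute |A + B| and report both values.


Cauchy-Davenport: |A + B| ≥ min(p, |A| + |B| - 1) for A, B nonempty in Z/pZ.
|A| = 3, |B| = 2, p = 19.
CD lower bound = min(19, 3 + 2 - 1) = min(19, 4) = 4.
Compute A + B mod 19 directly:
a = 5: 5+3=8, 5+12=17
a = 10: 10+3=13, 10+12=3
a = 12: 12+3=15, 12+12=5
A + B = {3, 5, 8, 13, 15, 17}, so |A + B| = 6.
Verify: 6 ≥ 4? Yes ✓.

CD lower bound = 4, actual |A + B| = 6.


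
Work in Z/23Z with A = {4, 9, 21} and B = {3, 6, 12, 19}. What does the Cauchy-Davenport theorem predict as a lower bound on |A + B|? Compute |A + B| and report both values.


Cauchy-Davenport: |A + B| ≥ min(p, |A| + |B| - 1) for A, B nonempty in Z/pZ.
|A| = 3, |B| = 4, p = 23.
CD lower bound = min(23, 3 + 4 - 1) = min(23, 6) = 6.
Compute A + B mod 23 directly:
a = 4: 4+3=7, 4+6=10, 4+12=16, 4+19=0
a = 9: 9+3=12, 9+6=15, 9+12=21, 9+19=5
a = 21: 21+3=1, 21+6=4, 21+12=10, 21+19=17
A + B = {0, 1, 4, 5, 7, 10, 12, 15, 16, 17, 21}, so |A + B| = 11.
Verify: 11 ≥ 6? Yes ✓.

CD lower bound = 6, actual |A + B| = 11.


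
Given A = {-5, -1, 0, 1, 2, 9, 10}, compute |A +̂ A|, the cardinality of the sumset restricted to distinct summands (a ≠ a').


Restricted sumset: A +̂ A = {a + a' : a ∈ A, a' ∈ A, a ≠ a'}.
Equivalently, take A + A and drop any sum 2a that is achievable ONLY as a + a for a ∈ A (i.e. sums representable only with equal summands).
Enumerate pairs (a, a') with a < a' (symmetric, so each unordered pair gives one sum; this covers all a ≠ a'):
  -5 + -1 = -6
  -5 + 0 = -5
  -5 + 1 = -4
  -5 + 2 = -3
  -5 + 9 = 4
  -5 + 10 = 5
  -1 + 0 = -1
  -1 + 1 = 0
  -1 + 2 = 1
  -1 + 9 = 8
  -1 + 10 = 9
  0 + 1 = 1
  0 + 2 = 2
  0 + 9 = 9
  0 + 10 = 10
  1 + 2 = 3
  1 + 9 = 10
  1 + 10 = 11
  2 + 9 = 11
  2 + 10 = 12
  9 + 10 = 19
Collected distinct sums: {-6, -5, -4, -3, -1, 0, 1, 2, 3, 4, 5, 8, 9, 10, 11, 12, 19}
|A +̂ A| = 17
(Reference bound: |A +̂ A| ≥ 2|A| - 3 for |A| ≥ 2, with |A| = 7 giving ≥ 11.)

|A +̂ A| = 17


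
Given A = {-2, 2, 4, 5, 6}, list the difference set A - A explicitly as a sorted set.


A - A = {a - a' : a, a' ∈ A}.
Compute a - a' for each ordered pair (a, a'):
a = -2: -2--2=0, -2-2=-4, -2-4=-6, -2-5=-7, -2-6=-8
a = 2: 2--2=4, 2-2=0, 2-4=-2, 2-5=-3, 2-6=-4
a = 4: 4--2=6, 4-2=2, 4-4=0, 4-5=-1, 4-6=-2
a = 5: 5--2=7, 5-2=3, 5-4=1, 5-5=0, 5-6=-1
a = 6: 6--2=8, 6-2=4, 6-4=2, 6-5=1, 6-6=0
Collecting distinct values (and noting 0 appears from a-a):
A - A = {-8, -7, -6, -4, -3, -2, -1, 0, 1, 2, 3, 4, 6, 7, 8}
|A - A| = 15

A - A = {-8, -7, -6, -4, -3, -2, -1, 0, 1, 2, 3, 4, 6, 7, 8}


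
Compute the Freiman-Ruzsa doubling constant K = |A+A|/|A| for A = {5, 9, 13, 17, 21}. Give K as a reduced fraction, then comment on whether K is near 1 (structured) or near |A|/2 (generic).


|A| = 5.
Compute A + A by enumerating all 25 pairs.
A + A = {10, 14, 18, 22, 26, 30, 34, 38, 42}, so |A + A| = 9.
K = |A + A| / |A| = 9/5 (already in lowest terms) ≈ 1.8000.
Reference: AP of size 5 gives K = 9/5 ≈ 1.8000; a fully generic set of size 5 gives K ≈ 3.0000.

|A| = 5, |A + A| = 9, K = 9/5.


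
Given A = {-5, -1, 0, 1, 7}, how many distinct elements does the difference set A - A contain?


A - A = {a - a' : a, a' ∈ A}; |A| = 5.
Bounds: 2|A|-1 ≤ |A - A| ≤ |A|² - |A| + 1, i.e. 9 ≤ |A - A| ≤ 21.
Note: 0 ∈ A - A always (from a - a). The set is symmetric: if d ∈ A - A then -d ∈ A - A.
Enumerate nonzero differences d = a - a' with a > a' (then include -d):
Positive differences: {1, 2, 4, 5, 6, 7, 8, 12}
Full difference set: {0} ∪ (positive diffs) ∪ (negative diffs).
|A - A| = 1 + 2·8 = 17 (matches direct enumeration: 17).

|A - A| = 17


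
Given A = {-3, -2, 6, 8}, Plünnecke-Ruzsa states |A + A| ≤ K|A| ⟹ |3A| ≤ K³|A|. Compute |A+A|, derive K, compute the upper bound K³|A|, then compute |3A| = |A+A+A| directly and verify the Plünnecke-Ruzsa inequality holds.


|A| = 4.
Step 1: Compute A + A by enumerating all 16 pairs.
A + A = {-6, -5, -4, 3, 4, 5, 6, 12, 14, 16}, so |A + A| = 10.
Step 2: Doubling constant K = |A + A|/|A| = 10/4 = 10/4 ≈ 2.5000.
Step 3: Plünnecke-Ruzsa gives |3A| ≤ K³·|A| = (2.5000)³ · 4 ≈ 62.5000.
Step 4: Compute 3A = A + A + A directly by enumerating all triples (a,b,c) ∈ A³; |3A| = 19.
Step 5: Check 19 ≤ 62.5000? Yes ✓.

K = 10/4, Plünnecke-Ruzsa bound K³|A| ≈ 62.5000, |3A| = 19, inequality holds.


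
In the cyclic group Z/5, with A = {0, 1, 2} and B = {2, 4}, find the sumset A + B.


Work in Z/5Z: reduce every sum a + b modulo 5.
Enumerate all 6 pairs:
a = 0: 0+2=2, 0+4=4
a = 1: 1+2=3, 1+4=0
a = 2: 2+2=4, 2+4=1
Distinct residues collected: {0, 1, 2, 3, 4}
|A + B| = 5 (out of 5 total residues).

A + B = {0, 1, 2, 3, 4}


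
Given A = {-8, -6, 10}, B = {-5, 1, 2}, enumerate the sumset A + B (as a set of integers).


A + B = {a + b : a ∈ A, b ∈ B}.
Enumerate all |A|·|B| = 3·3 = 9 pairs (a, b) and collect distinct sums.
a = -8: -8+-5=-13, -8+1=-7, -8+2=-6
a = -6: -6+-5=-11, -6+1=-5, -6+2=-4
a = 10: 10+-5=5, 10+1=11, 10+2=12
Collecting distinct sums: A + B = {-13, -11, -7, -6, -5, -4, 5, 11, 12}
|A + B| = 9

A + B = {-13, -11, -7, -6, -5, -4, 5, 11, 12}


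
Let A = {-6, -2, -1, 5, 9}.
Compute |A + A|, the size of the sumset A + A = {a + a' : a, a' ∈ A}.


A + A = {a + a' : a, a' ∈ A}; |A| = 5.
General bounds: 2|A| - 1 ≤ |A + A| ≤ |A|(|A|+1)/2, i.e. 9 ≤ |A + A| ≤ 15.
Lower bound 2|A|-1 is attained iff A is an arithmetic progression.
Enumerate sums a + a' for a ≤ a' (symmetric, so this suffices):
a = -6: -6+-6=-12, -6+-2=-8, -6+-1=-7, -6+5=-1, -6+9=3
a = -2: -2+-2=-4, -2+-1=-3, -2+5=3, -2+9=7
a = -1: -1+-1=-2, -1+5=4, -1+9=8
a = 5: 5+5=10, 5+9=14
a = 9: 9+9=18
Distinct sums: {-12, -8, -7, -4, -3, -2, -1, 3, 4, 7, 8, 10, 14, 18}
|A + A| = 14

|A + A| = 14


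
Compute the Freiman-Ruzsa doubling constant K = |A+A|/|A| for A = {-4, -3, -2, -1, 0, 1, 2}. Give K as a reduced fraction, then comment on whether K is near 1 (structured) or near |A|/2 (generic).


|A| = 7.
Compute A + A by enumerating all 49 pairs.
A + A = {-8, -7, -6, -5, -4, -3, -2, -1, 0, 1, 2, 3, 4}, so |A + A| = 13.
K = |A + A| / |A| = 13/7 (already in lowest terms) ≈ 1.8571.
Reference: AP of size 7 gives K = 13/7 ≈ 1.8571; a fully generic set of size 7 gives K ≈ 4.0000.

|A| = 7, |A + A| = 13, K = 13/7.


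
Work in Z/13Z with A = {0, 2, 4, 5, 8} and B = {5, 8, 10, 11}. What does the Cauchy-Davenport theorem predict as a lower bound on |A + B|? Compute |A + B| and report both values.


Cauchy-Davenport: |A + B| ≥ min(p, |A| + |B| - 1) for A, B nonempty in Z/pZ.
|A| = 5, |B| = 4, p = 13.
CD lower bound = min(13, 5 + 4 - 1) = min(13, 8) = 8.
Compute A + B mod 13 directly:
a = 0: 0+5=5, 0+8=8, 0+10=10, 0+11=11
a = 2: 2+5=7, 2+8=10, 2+10=12, 2+11=0
a = 4: 4+5=9, 4+8=12, 4+10=1, 4+11=2
a = 5: 5+5=10, 5+8=0, 5+10=2, 5+11=3
a = 8: 8+5=0, 8+8=3, 8+10=5, 8+11=6
A + B = {0, 1, 2, 3, 5, 6, 7, 8, 9, 10, 11, 12}, so |A + B| = 12.
Verify: 12 ≥ 8? Yes ✓.

CD lower bound = 8, actual |A + B| = 12.


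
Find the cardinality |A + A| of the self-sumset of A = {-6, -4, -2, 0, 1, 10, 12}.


A + A = {a + a' : a, a' ∈ A}; |A| = 7.
General bounds: 2|A| - 1 ≤ |A + A| ≤ |A|(|A|+1)/2, i.e. 13 ≤ |A + A| ≤ 28.
Lower bound 2|A|-1 is attained iff A is an arithmetic progression.
Enumerate sums a + a' for a ≤ a' (symmetric, so this suffices):
a = -6: -6+-6=-12, -6+-4=-10, -6+-2=-8, -6+0=-6, -6+1=-5, -6+10=4, -6+12=6
a = -4: -4+-4=-8, -4+-2=-6, -4+0=-4, -4+1=-3, -4+10=6, -4+12=8
a = -2: -2+-2=-4, -2+0=-2, -2+1=-1, -2+10=8, -2+12=10
a = 0: 0+0=0, 0+1=1, 0+10=10, 0+12=12
a = 1: 1+1=2, 1+10=11, 1+12=13
a = 10: 10+10=20, 10+12=22
a = 12: 12+12=24
Distinct sums: {-12, -10, -8, -6, -5, -4, -3, -2, -1, 0, 1, 2, 4, 6, 8, 10, 11, 12, 13, 20, 22, 24}
|A + A| = 22

|A + A| = 22


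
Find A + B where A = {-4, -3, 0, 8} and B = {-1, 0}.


A + B = {a + b : a ∈ A, b ∈ B}.
Enumerate all |A|·|B| = 4·2 = 8 pairs (a, b) and collect distinct sums.
a = -4: -4+-1=-5, -4+0=-4
a = -3: -3+-1=-4, -3+0=-3
a = 0: 0+-1=-1, 0+0=0
a = 8: 8+-1=7, 8+0=8
Collecting distinct sums: A + B = {-5, -4, -3, -1, 0, 7, 8}
|A + B| = 7

A + B = {-5, -4, -3, -1, 0, 7, 8}


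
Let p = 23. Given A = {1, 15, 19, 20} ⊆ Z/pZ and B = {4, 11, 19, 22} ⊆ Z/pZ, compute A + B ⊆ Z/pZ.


Work in Z/23Z: reduce every sum a + b modulo 23.
Enumerate all 16 pairs:
a = 1: 1+4=5, 1+11=12, 1+19=20, 1+22=0
a = 15: 15+4=19, 15+11=3, 15+19=11, 15+22=14
a = 19: 19+4=0, 19+11=7, 19+19=15, 19+22=18
a = 20: 20+4=1, 20+11=8, 20+19=16, 20+22=19
Distinct residues collected: {0, 1, 3, 5, 7, 8, 11, 12, 14, 15, 16, 18, 19, 20}
|A + B| = 14 (out of 23 total residues).

A + B = {0, 1, 3, 5, 7, 8, 11, 12, 14, 15, 16, 18, 19, 20}


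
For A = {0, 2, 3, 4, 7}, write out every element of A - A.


A - A = {a - a' : a, a' ∈ A}.
Compute a - a' for each ordered pair (a, a'):
a = 0: 0-0=0, 0-2=-2, 0-3=-3, 0-4=-4, 0-7=-7
a = 2: 2-0=2, 2-2=0, 2-3=-1, 2-4=-2, 2-7=-5
a = 3: 3-0=3, 3-2=1, 3-3=0, 3-4=-1, 3-7=-4
a = 4: 4-0=4, 4-2=2, 4-3=1, 4-4=0, 4-7=-3
a = 7: 7-0=7, 7-2=5, 7-3=4, 7-4=3, 7-7=0
Collecting distinct values (and noting 0 appears from a-a):
A - A = {-7, -5, -4, -3, -2, -1, 0, 1, 2, 3, 4, 5, 7}
|A - A| = 13

A - A = {-7, -5, -4, -3, -2, -1, 0, 1, 2, 3, 4, 5, 7}


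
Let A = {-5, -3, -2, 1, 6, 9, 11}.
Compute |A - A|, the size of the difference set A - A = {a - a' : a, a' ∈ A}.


A - A = {a - a' : a, a' ∈ A}; |A| = 7.
Bounds: 2|A|-1 ≤ |A - A| ≤ |A|² - |A| + 1, i.e. 13 ≤ |A - A| ≤ 43.
Note: 0 ∈ A - A always (from a - a). The set is symmetric: if d ∈ A - A then -d ∈ A - A.
Enumerate nonzero differences d = a - a' with a > a' (then include -d):
Positive differences: {1, 2, 3, 4, 5, 6, 8, 9, 10, 11, 12, 13, 14, 16}
Full difference set: {0} ∪ (positive diffs) ∪ (negative diffs).
|A - A| = 1 + 2·14 = 29 (matches direct enumeration: 29).

|A - A| = 29


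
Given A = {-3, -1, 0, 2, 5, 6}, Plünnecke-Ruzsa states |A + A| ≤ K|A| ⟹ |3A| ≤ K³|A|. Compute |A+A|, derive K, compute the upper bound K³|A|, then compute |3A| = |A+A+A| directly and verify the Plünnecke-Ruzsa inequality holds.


|A| = 6.
Step 1: Compute A + A by enumerating all 36 pairs.
A + A = {-6, -4, -3, -2, -1, 0, 1, 2, 3, 4, 5, 6, 7, 8, 10, 11, 12}, so |A + A| = 17.
Step 2: Doubling constant K = |A + A|/|A| = 17/6 = 17/6 ≈ 2.8333.
Step 3: Plünnecke-Ruzsa gives |3A| ≤ K³·|A| = (2.8333)³ · 6 ≈ 136.4722.
Step 4: Compute 3A = A + A + A directly by enumerating all triples (a,b,c) ∈ A³; |3A| = 27.
Step 5: Check 27 ≤ 136.4722? Yes ✓.

K = 17/6, Plünnecke-Ruzsa bound K³|A| ≈ 136.4722, |3A| = 27, inequality holds.


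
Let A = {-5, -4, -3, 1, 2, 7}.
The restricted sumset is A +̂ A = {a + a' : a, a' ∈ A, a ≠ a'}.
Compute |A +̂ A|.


Restricted sumset: A +̂ A = {a + a' : a ∈ A, a' ∈ A, a ≠ a'}.
Equivalently, take A + A and drop any sum 2a that is achievable ONLY as a + a for a ∈ A (i.e. sums representable only with equal summands).
Enumerate pairs (a, a') with a < a' (symmetric, so each unordered pair gives one sum; this covers all a ≠ a'):
  -5 + -4 = -9
  -5 + -3 = -8
  -5 + 1 = -4
  -5 + 2 = -3
  -5 + 7 = 2
  -4 + -3 = -7
  -4 + 1 = -3
  -4 + 2 = -2
  -4 + 7 = 3
  -3 + 1 = -2
  -3 + 2 = -1
  -3 + 7 = 4
  1 + 2 = 3
  1 + 7 = 8
  2 + 7 = 9
Collected distinct sums: {-9, -8, -7, -4, -3, -2, -1, 2, 3, 4, 8, 9}
|A +̂ A| = 12
(Reference bound: |A +̂ A| ≥ 2|A| - 3 for |A| ≥ 2, with |A| = 6 giving ≥ 9.)

|A +̂ A| = 12


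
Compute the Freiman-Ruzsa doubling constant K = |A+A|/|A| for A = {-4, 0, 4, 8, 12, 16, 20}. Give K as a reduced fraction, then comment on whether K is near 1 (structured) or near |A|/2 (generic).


|A| = 7.
Compute A + A by enumerating all 49 pairs.
A + A = {-8, -4, 0, 4, 8, 12, 16, 20, 24, 28, 32, 36, 40}, so |A + A| = 13.
K = |A + A| / |A| = 13/7 (already in lowest terms) ≈ 1.8571.
Reference: AP of size 7 gives K = 13/7 ≈ 1.8571; a fully generic set of size 7 gives K ≈ 4.0000.

|A| = 7, |A + A| = 13, K = 13/7.


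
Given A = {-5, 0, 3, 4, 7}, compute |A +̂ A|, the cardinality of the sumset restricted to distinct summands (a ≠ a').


Restricted sumset: A +̂ A = {a + a' : a ∈ A, a' ∈ A, a ≠ a'}.
Equivalently, take A + A and drop any sum 2a that is achievable ONLY as a + a for a ∈ A (i.e. sums representable only with equal summands).
Enumerate pairs (a, a') with a < a' (symmetric, so each unordered pair gives one sum; this covers all a ≠ a'):
  -5 + 0 = -5
  -5 + 3 = -2
  -5 + 4 = -1
  -5 + 7 = 2
  0 + 3 = 3
  0 + 4 = 4
  0 + 7 = 7
  3 + 4 = 7
  3 + 7 = 10
  4 + 7 = 11
Collected distinct sums: {-5, -2, -1, 2, 3, 4, 7, 10, 11}
|A +̂ A| = 9
(Reference bound: |A +̂ A| ≥ 2|A| - 3 for |A| ≥ 2, with |A| = 5 giving ≥ 7.)

|A +̂ A| = 9


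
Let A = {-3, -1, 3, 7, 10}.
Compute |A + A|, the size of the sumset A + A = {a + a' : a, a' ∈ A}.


A + A = {a + a' : a, a' ∈ A}; |A| = 5.
General bounds: 2|A| - 1 ≤ |A + A| ≤ |A|(|A|+1)/2, i.e. 9 ≤ |A + A| ≤ 15.
Lower bound 2|A|-1 is attained iff A is an arithmetic progression.
Enumerate sums a + a' for a ≤ a' (symmetric, so this suffices):
a = -3: -3+-3=-6, -3+-1=-4, -3+3=0, -3+7=4, -3+10=7
a = -1: -1+-1=-2, -1+3=2, -1+7=6, -1+10=9
a = 3: 3+3=6, 3+7=10, 3+10=13
a = 7: 7+7=14, 7+10=17
a = 10: 10+10=20
Distinct sums: {-6, -4, -2, 0, 2, 4, 6, 7, 9, 10, 13, 14, 17, 20}
|A + A| = 14

|A + A| = 14


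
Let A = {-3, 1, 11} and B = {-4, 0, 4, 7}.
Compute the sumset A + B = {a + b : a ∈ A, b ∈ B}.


A + B = {a + b : a ∈ A, b ∈ B}.
Enumerate all |A|·|B| = 3·4 = 12 pairs (a, b) and collect distinct sums.
a = -3: -3+-4=-7, -3+0=-3, -3+4=1, -3+7=4
a = 1: 1+-4=-3, 1+0=1, 1+4=5, 1+7=8
a = 11: 11+-4=7, 11+0=11, 11+4=15, 11+7=18
Collecting distinct sums: A + B = {-7, -3, 1, 4, 5, 7, 8, 11, 15, 18}
|A + B| = 10

A + B = {-7, -3, 1, 4, 5, 7, 8, 11, 15, 18}


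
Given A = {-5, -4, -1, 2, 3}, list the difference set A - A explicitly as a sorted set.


A - A = {a - a' : a, a' ∈ A}.
Compute a - a' for each ordered pair (a, a'):
a = -5: -5--5=0, -5--4=-1, -5--1=-4, -5-2=-7, -5-3=-8
a = -4: -4--5=1, -4--4=0, -4--1=-3, -4-2=-6, -4-3=-7
a = -1: -1--5=4, -1--4=3, -1--1=0, -1-2=-3, -1-3=-4
a = 2: 2--5=7, 2--4=6, 2--1=3, 2-2=0, 2-3=-1
a = 3: 3--5=8, 3--4=7, 3--1=4, 3-2=1, 3-3=0
Collecting distinct values (and noting 0 appears from a-a):
A - A = {-8, -7, -6, -4, -3, -1, 0, 1, 3, 4, 6, 7, 8}
|A - A| = 13

A - A = {-8, -7, -6, -4, -3, -1, 0, 1, 3, 4, 6, 7, 8}


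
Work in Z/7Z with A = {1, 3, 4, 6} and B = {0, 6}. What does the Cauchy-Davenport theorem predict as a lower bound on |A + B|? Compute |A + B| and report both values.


Cauchy-Davenport: |A + B| ≥ min(p, |A| + |B| - 1) for A, B nonempty in Z/pZ.
|A| = 4, |B| = 2, p = 7.
CD lower bound = min(7, 4 + 2 - 1) = min(7, 5) = 5.
Compute A + B mod 7 directly:
a = 1: 1+0=1, 1+6=0
a = 3: 3+0=3, 3+6=2
a = 4: 4+0=4, 4+6=3
a = 6: 6+0=6, 6+6=5
A + B = {0, 1, 2, 3, 4, 5, 6}, so |A + B| = 7.
Verify: 7 ≥ 5? Yes ✓.

CD lower bound = 5, actual |A + B| = 7.


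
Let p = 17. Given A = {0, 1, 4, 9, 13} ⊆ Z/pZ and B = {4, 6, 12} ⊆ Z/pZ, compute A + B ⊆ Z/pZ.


Work in Z/17Z: reduce every sum a + b modulo 17.
Enumerate all 15 pairs:
a = 0: 0+4=4, 0+6=6, 0+12=12
a = 1: 1+4=5, 1+6=7, 1+12=13
a = 4: 4+4=8, 4+6=10, 4+12=16
a = 9: 9+4=13, 9+6=15, 9+12=4
a = 13: 13+4=0, 13+6=2, 13+12=8
Distinct residues collected: {0, 2, 4, 5, 6, 7, 8, 10, 12, 13, 15, 16}
|A + B| = 12 (out of 17 total residues).

A + B = {0, 2, 4, 5, 6, 7, 8, 10, 12, 13, 15, 16}


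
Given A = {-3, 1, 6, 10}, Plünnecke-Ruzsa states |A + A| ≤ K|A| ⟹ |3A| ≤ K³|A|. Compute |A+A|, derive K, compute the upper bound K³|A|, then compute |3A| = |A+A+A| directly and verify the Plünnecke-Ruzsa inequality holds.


|A| = 4.
Step 1: Compute A + A by enumerating all 16 pairs.
A + A = {-6, -2, 2, 3, 7, 11, 12, 16, 20}, so |A + A| = 9.
Step 2: Doubling constant K = |A + A|/|A| = 9/4 = 9/4 ≈ 2.2500.
Step 3: Plünnecke-Ruzsa gives |3A| ≤ K³·|A| = (2.2500)³ · 4 ≈ 45.5625.
Step 4: Compute 3A = A + A + A directly by enumerating all triples (a,b,c) ∈ A³; |3A| = 16.
Step 5: Check 16 ≤ 45.5625? Yes ✓.

K = 9/4, Plünnecke-Ruzsa bound K³|A| ≈ 45.5625, |3A| = 16, inequality holds.


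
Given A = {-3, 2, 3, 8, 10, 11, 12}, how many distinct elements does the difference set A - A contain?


A - A = {a - a' : a, a' ∈ A}; |A| = 7.
Bounds: 2|A|-1 ≤ |A - A| ≤ |A|² - |A| + 1, i.e. 13 ≤ |A - A| ≤ 43.
Note: 0 ∈ A - A always (from a - a). The set is symmetric: if d ∈ A - A then -d ∈ A - A.
Enumerate nonzero differences d = a - a' with a > a' (then include -d):
Positive differences: {1, 2, 3, 4, 5, 6, 7, 8, 9, 10, 11, 13, 14, 15}
Full difference set: {0} ∪ (positive diffs) ∪ (negative diffs).
|A - A| = 1 + 2·14 = 29 (matches direct enumeration: 29).

|A - A| = 29


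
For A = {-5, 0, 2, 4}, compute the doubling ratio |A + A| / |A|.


|A| = 4.
Compute A + A by enumerating all 16 pairs.
A + A = {-10, -5, -3, -1, 0, 2, 4, 6, 8}, so |A + A| = 9.
K = |A + A| / |A| = 9/4 (already in lowest terms) ≈ 2.2500.
Reference: AP of size 4 gives K = 7/4 ≈ 1.7500; a fully generic set of size 4 gives K ≈ 2.5000.

|A| = 4, |A + A| = 9, K = 9/4.


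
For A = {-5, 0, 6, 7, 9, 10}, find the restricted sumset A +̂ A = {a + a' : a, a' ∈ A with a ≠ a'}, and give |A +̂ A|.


Restricted sumset: A +̂ A = {a + a' : a ∈ A, a' ∈ A, a ≠ a'}.
Equivalently, take A + A and drop any sum 2a that is achievable ONLY as a + a for a ∈ A (i.e. sums representable only with equal summands).
Enumerate pairs (a, a') with a < a' (symmetric, so each unordered pair gives one sum; this covers all a ≠ a'):
  -5 + 0 = -5
  -5 + 6 = 1
  -5 + 7 = 2
  -5 + 9 = 4
  -5 + 10 = 5
  0 + 6 = 6
  0 + 7 = 7
  0 + 9 = 9
  0 + 10 = 10
  6 + 7 = 13
  6 + 9 = 15
  6 + 10 = 16
  7 + 9 = 16
  7 + 10 = 17
  9 + 10 = 19
Collected distinct sums: {-5, 1, 2, 4, 5, 6, 7, 9, 10, 13, 15, 16, 17, 19}
|A +̂ A| = 14
(Reference bound: |A +̂ A| ≥ 2|A| - 3 for |A| ≥ 2, with |A| = 6 giving ≥ 9.)

|A +̂ A| = 14


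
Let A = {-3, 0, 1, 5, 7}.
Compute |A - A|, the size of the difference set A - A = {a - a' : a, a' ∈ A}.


A - A = {a - a' : a, a' ∈ A}; |A| = 5.
Bounds: 2|A|-1 ≤ |A - A| ≤ |A|² - |A| + 1, i.e. 9 ≤ |A - A| ≤ 21.
Note: 0 ∈ A - A always (from a - a). The set is symmetric: if d ∈ A - A then -d ∈ A - A.
Enumerate nonzero differences d = a - a' with a > a' (then include -d):
Positive differences: {1, 2, 3, 4, 5, 6, 7, 8, 10}
Full difference set: {0} ∪ (positive diffs) ∪ (negative diffs).
|A - A| = 1 + 2·9 = 19 (matches direct enumeration: 19).

|A - A| = 19


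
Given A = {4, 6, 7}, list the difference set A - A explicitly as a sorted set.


A - A = {a - a' : a, a' ∈ A}.
Compute a - a' for each ordered pair (a, a'):
a = 4: 4-4=0, 4-6=-2, 4-7=-3
a = 6: 6-4=2, 6-6=0, 6-7=-1
a = 7: 7-4=3, 7-6=1, 7-7=0
Collecting distinct values (and noting 0 appears from a-a):
A - A = {-3, -2, -1, 0, 1, 2, 3}
|A - A| = 7

A - A = {-3, -2, -1, 0, 1, 2, 3}


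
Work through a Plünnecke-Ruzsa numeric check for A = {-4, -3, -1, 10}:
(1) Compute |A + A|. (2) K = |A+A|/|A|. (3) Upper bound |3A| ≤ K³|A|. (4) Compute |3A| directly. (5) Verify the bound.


|A| = 4.
Step 1: Compute A + A by enumerating all 16 pairs.
A + A = {-8, -7, -6, -5, -4, -2, 6, 7, 9, 20}, so |A + A| = 10.
Step 2: Doubling constant K = |A + A|/|A| = 10/4 = 10/4 ≈ 2.5000.
Step 3: Plünnecke-Ruzsa gives |3A| ≤ K³·|A| = (2.5000)³ · 4 ≈ 62.5000.
Step 4: Compute 3A = A + A + A directly by enumerating all triples (a,b,c) ∈ A³; |3A| = 19.
Step 5: Check 19 ≤ 62.5000? Yes ✓.

K = 10/4, Plünnecke-Ruzsa bound K³|A| ≈ 62.5000, |3A| = 19, inequality holds.


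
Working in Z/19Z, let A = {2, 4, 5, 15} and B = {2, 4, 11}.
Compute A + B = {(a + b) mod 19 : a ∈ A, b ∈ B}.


Work in Z/19Z: reduce every sum a + b modulo 19.
Enumerate all 12 pairs:
a = 2: 2+2=4, 2+4=6, 2+11=13
a = 4: 4+2=6, 4+4=8, 4+11=15
a = 5: 5+2=7, 5+4=9, 5+11=16
a = 15: 15+2=17, 15+4=0, 15+11=7
Distinct residues collected: {0, 4, 6, 7, 8, 9, 13, 15, 16, 17}
|A + B| = 10 (out of 19 total residues).

A + B = {0, 4, 6, 7, 8, 9, 13, 15, 16, 17}


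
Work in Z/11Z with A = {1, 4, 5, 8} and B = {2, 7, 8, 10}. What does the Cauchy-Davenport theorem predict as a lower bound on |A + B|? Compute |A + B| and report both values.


Cauchy-Davenport: |A + B| ≥ min(p, |A| + |B| - 1) for A, B nonempty in Z/pZ.
|A| = 4, |B| = 4, p = 11.
CD lower bound = min(11, 4 + 4 - 1) = min(11, 7) = 7.
Compute A + B mod 11 directly:
a = 1: 1+2=3, 1+7=8, 1+8=9, 1+10=0
a = 4: 4+2=6, 4+7=0, 4+8=1, 4+10=3
a = 5: 5+2=7, 5+7=1, 5+8=2, 5+10=4
a = 8: 8+2=10, 8+7=4, 8+8=5, 8+10=7
A + B = {0, 1, 2, 3, 4, 5, 6, 7, 8, 9, 10}, so |A + B| = 11.
Verify: 11 ≥ 7? Yes ✓.

CD lower bound = 7, actual |A + B| = 11.


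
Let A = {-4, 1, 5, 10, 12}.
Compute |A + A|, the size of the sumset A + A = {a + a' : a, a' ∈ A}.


A + A = {a + a' : a, a' ∈ A}; |A| = 5.
General bounds: 2|A| - 1 ≤ |A + A| ≤ |A|(|A|+1)/2, i.e. 9 ≤ |A + A| ≤ 15.
Lower bound 2|A|-1 is attained iff A is an arithmetic progression.
Enumerate sums a + a' for a ≤ a' (symmetric, so this suffices):
a = -4: -4+-4=-8, -4+1=-3, -4+5=1, -4+10=6, -4+12=8
a = 1: 1+1=2, 1+5=6, 1+10=11, 1+12=13
a = 5: 5+5=10, 5+10=15, 5+12=17
a = 10: 10+10=20, 10+12=22
a = 12: 12+12=24
Distinct sums: {-8, -3, 1, 2, 6, 8, 10, 11, 13, 15, 17, 20, 22, 24}
|A + A| = 14

|A + A| = 14


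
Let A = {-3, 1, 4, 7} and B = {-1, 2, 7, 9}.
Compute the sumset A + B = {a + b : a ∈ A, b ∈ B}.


A + B = {a + b : a ∈ A, b ∈ B}.
Enumerate all |A|·|B| = 4·4 = 16 pairs (a, b) and collect distinct sums.
a = -3: -3+-1=-4, -3+2=-1, -3+7=4, -3+9=6
a = 1: 1+-1=0, 1+2=3, 1+7=8, 1+9=10
a = 4: 4+-1=3, 4+2=6, 4+7=11, 4+9=13
a = 7: 7+-1=6, 7+2=9, 7+7=14, 7+9=16
Collecting distinct sums: A + B = {-4, -1, 0, 3, 4, 6, 8, 9, 10, 11, 13, 14, 16}
|A + B| = 13

A + B = {-4, -1, 0, 3, 4, 6, 8, 9, 10, 11, 13, 14, 16}


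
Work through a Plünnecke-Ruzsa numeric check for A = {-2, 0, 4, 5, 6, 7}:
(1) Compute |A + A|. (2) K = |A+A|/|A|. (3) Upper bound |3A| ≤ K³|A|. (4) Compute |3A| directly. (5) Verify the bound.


|A| = 6.
Step 1: Compute A + A by enumerating all 36 pairs.
A + A = {-4, -2, 0, 2, 3, 4, 5, 6, 7, 8, 9, 10, 11, 12, 13, 14}, so |A + A| = 16.
Step 2: Doubling constant K = |A + A|/|A| = 16/6 = 16/6 ≈ 2.6667.
Step 3: Plünnecke-Ruzsa gives |3A| ≤ K³·|A| = (2.6667)³ · 6 ≈ 113.7778.
Step 4: Compute 3A = A + A + A directly by enumerating all triples (a,b,c) ∈ A³; |3A| = 25.
Step 5: Check 25 ≤ 113.7778? Yes ✓.

K = 16/6, Plünnecke-Ruzsa bound K³|A| ≈ 113.7778, |3A| = 25, inequality holds.


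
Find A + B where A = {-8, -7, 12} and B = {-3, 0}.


A + B = {a + b : a ∈ A, b ∈ B}.
Enumerate all |A|·|B| = 3·2 = 6 pairs (a, b) and collect distinct sums.
a = -8: -8+-3=-11, -8+0=-8
a = -7: -7+-3=-10, -7+0=-7
a = 12: 12+-3=9, 12+0=12
Collecting distinct sums: A + B = {-11, -10, -8, -7, 9, 12}
|A + B| = 6

A + B = {-11, -10, -8, -7, 9, 12}


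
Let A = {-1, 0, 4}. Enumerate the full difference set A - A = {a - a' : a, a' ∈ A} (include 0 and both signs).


A - A = {a - a' : a, a' ∈ A}.
Compute a - a' for each ordered pair (a, a'):
a = -1: -1--1=0, -1-0=-1, -1-4=-5
a = 0: 0--1=1, 0-0=0, 0-4=-4
a = 4: 4--1=5, 4-0=4, 4-4=0
Collecting distinct values (and noting 0 appears from a-a):
A - A = {-5, -4, -1, 0, 1, 4, 5}
|A - A| = 7

A - A = {-5, -4, -1, 0, 1, 4, 5}


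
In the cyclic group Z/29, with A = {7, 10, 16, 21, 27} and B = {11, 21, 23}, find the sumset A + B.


Work in Z/29Z: reduce every sum a + b modulo 29.
Enumerate all 15 pairs:
a = 7: 7+11=18, 7+21=28, 7+23=1
a = 10: 10+11=21, 10+21=2, 10+23=4
a = 16: 16+11=27, 16+21=8, 16+23=10
a = 21: 21+11=3, 21+21=13, 21+23=15
a = 27: 27+11=9, 27+21=19, 27+23=21
Distinct residues collected: {1, 2, 3, 4, 8, 9, 10, 13, 15, 18, 19, 21, 27, 28}
|A + B| = 14 (out of 29 total residues).

A + B = {1, 2, 3, 4, 8, 9, 10, 13, 15, 18, 19, 21, 27, 28}


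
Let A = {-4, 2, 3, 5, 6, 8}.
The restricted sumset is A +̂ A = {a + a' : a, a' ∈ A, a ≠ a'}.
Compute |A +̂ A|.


Restricted sumset: A +̂ A = {a + a' : a ∈ A, a' ∈ A, a ≠ a'}.
Equivalently, take A + A and drop any sum 2a that is achievable ONLY as a + a for a ∈ A (i.e. sums representable only with equal summands).
Enumerate pairs (a, a') with a < a' (symmetric, so each unordered pair gives one sum; this covers all a ≠ a'):
  -4 + 2 = -2
  -4 + 3 = -1
  -4 + 5 = 1
  -4 + 6 = 2
  -4 + 8 = 4
  2 + 3 = 5
  2 + 5 = 7
  2 + 6 = 8
  2 + 8 = 10
  3 + 5 = 8
  3 + 6 = 9
  3 + 8 = 11
  5 + 6 = 11
  5 + 8 = 13
  6 + 8 = 14
Collected distinct sums: {-2, -1, 1, 2, 4, 5, 7, 8, 9, 10, 11, 13, 14}
|A +̂ A| = 13
(Reference bound: |A +̂ A| ≥ 2|A| - 3 for |A| ≥ 2, with |A| = 6 giving ≥ 9.)

|A +̂ A| = 13


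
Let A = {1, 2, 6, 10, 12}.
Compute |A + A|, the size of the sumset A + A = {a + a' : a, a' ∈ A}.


A + A = {a + a' : a, a' ∈ A}; |A| = 5.
General bounds: 2|A| - 1 ≤ |A + A| ≤ |A|(|A|+1)/2, i.e. 9 ≤ |A + A| ≤ 15.
Lower bound 2|A|-1 is attained iff A is an arithmetic progression.
Enumerate sums a + a' for a ≤ a' (symmetric, so this suffices):
a = 1: 1+1=2, 1+2=3, 1+6=7, 1+10=11, 1+12=13
a = 2: 2+2=4, 2+6=8, 2+10=12, 2+12=14
a = 6: 6+6=12, 6+10=16, 6+12=18
a = 10: 10+10=20, 10+12=22
a = 12: 12+12=24
Distinct sums: {2, 3, 4, 7, 8, 11, 12, 13, 14, 16, 18, 20, 22, 24}
|A + A| = 14

|A + A| = 14


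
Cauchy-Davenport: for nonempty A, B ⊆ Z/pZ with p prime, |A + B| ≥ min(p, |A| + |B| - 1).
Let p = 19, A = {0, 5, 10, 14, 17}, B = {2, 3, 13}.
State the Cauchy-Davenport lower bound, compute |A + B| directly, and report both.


Cauchy-Davenport: |A + B| ≥ min(p, |A| + |B| - 1) for A, B nonempty in Z/pZ.
|A| = 5, |B| = 3, p = 19.
CD lower bound = min(19, 5 + 3 - 1) = min(19, 7) = 7.
Compute A + B mod 19 directly:
a = 0: 0+2=2, 0+3=3, 0+13=13
a = 5: 5+2=7, 5+3=8, 5+13=18
a = 10: 10+2=12, 10+3=13, 10+13=4
a = 14: 14+2=16, 14+3=17, 14+13=8
a = 17: 17+2=0, 17+3=1, 17+13=11
A + B = {0, 1, 2, 3, 4, 7, 8, 11, 12, 13, 16, 17, 18}, so |A + B| = 13.
Verify: 13 ≥ 7? Yes ✓.

CD lower bound = 7, actual |A + B| = 13.


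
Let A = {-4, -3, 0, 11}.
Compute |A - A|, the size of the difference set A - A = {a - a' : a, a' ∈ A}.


A - A = {a - a' : a, a' ∈ A}; |A| = 4.
Bounds: 2|A|-1 ≤ |A - A| ≤ |A|² - |A| + 1, i.e. 7 ≤ |A - A| ≤ 13.
Note: 0 ∈ A - A always (from a - a). The set is symmetric: if d ∈ A - A then -d ∈ A - A.
Enumerate nonzero differences d = a - a' with a > a' (then include -d):
Positive differences: {1, 3, 4, 11, 14, 15}
Full difference set: {0} ∪ (positive diffs) ∪ (negative diffs).
|A - A| = 1 + 2·6 = 13 (matches direct enumeration: 13).

|A - A| = 13


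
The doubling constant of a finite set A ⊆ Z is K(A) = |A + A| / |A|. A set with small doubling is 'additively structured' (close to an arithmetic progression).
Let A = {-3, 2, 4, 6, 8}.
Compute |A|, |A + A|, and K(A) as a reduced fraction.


|A| = 5.
Compute A + A by enumerating all 25 pairs.
A + A = {-6, -1, 1, 3, 4, 5, 6, 8, 10, 12, 14, 16}, so |A + A| = 12.
K = |A + A| / |A| = 12/5 (already in lowest terms) ≈ 2.4000.
Reference: AP of size 5 gives K = 9/5 ≈ 1.8000; a fully generic set of size 5 gives K ≈ 3.0000.

|A| = 5, |A + A| = 12, K = 12/5.


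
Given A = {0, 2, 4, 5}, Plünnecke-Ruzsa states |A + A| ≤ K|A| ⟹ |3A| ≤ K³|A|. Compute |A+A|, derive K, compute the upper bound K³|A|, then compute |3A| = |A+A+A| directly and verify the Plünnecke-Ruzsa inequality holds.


|A| = 4.
Step 1: Compute A + A by enumerating all 16 pairs.
A + A = {0, 2, 4, 5, 6, 7, 8, 9, 10}, so |A + A| = 9.
Step 2: Doubling constant K = |A + A|/|A| = 9/4 = 9/4 ≈ 2.2500.
Step 3: Plünnecke-Ruzsa gives |3A| ≤ K³·|A| = (2.2500)³ · 4 ≈ 45.5625.
Step 4: Compute 3A = A + A + A directly by enumerating all triples (a,b,c) ∈ A³; |3A| = 14.
Step 5: Check 14 ≤ 45.5625? Yes ✓.

K = 9/4, Plünnecke-Ruzsa bound K³|A| ≈ 45.5625, |3A| = 14, inequality holds.


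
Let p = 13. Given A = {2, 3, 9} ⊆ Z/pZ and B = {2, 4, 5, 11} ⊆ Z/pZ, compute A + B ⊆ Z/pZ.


Work in Z/13Z: reduce every sum a + b modulo 13.
Enumerate all 12 pairs:
a = 2: 2+2=4, 2+4=6, 2+5=7, 2+11=0
a = 3: 3+2=5, 3+4=7, 3+5=8, 3+11=1
a = 9: 9+2=11, 9+4=0, 9+5=1, 9+11=7
Distinct residues collected: {0, 1, 4, 5, 6, 7, 8, 11}
|A + B| = 8 (out of 13 total residues).

A + B = {0, 1, 4, 5, 6, 7, 8, 11}


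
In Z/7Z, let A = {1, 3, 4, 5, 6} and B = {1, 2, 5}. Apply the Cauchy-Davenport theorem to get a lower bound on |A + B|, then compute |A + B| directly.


Cauchy-Davenport: |A + B| ≥ min(p, |A| + |B| - 1) for A, B nonempty in Z/pZ.
|A| = 5, |B| = 3, p = 7.
CD lower bound = min(7, 5 + 3 - 1) = min(7, 7) = 7.
Compute A + B mod 7 directly:
a = 1: 1+1=2, 1+2=3, 1+5=6
a = 3: 3+1=4, 3+2=5, 3+5=1
a = 4: 4+1=5, 4+2=6, 4+5=2
a = 5: 5+1=6, 5+2=0, 5+5=3
a = 6: 6+1=0, 6+2=1, 6+5=4
A + B = {0, 1, 2, 3, 4, 5, 6}, so |A + B| = 7.
Verify: 7 ≥ 7? Yes ✓.

CD lower bound = 7, actual |A + B| = 7.


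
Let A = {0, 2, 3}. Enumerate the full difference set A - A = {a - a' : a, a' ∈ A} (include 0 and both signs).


A - A = {a - a' : a, a' ∈ A}.
Compute a - a' for each ordered pair (a, a'):
a = 0: 0-0=0, 0-2=-2, 0-3=-3
a = 2: 2-0=2, 2-2=0, 2-3=-1
a = 3: 3-0=3, 3-2=1, 3-3=0
Collecting distinct values (and noting 0 appears from a-a):
A - A = {-3, -2, -1, 0, 1, 2, 3}
|A - A| = 7

A - A = {-3, -2, -1, 0, 1, 2, 3}


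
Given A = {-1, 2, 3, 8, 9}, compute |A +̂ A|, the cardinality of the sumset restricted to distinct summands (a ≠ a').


Restricted sumset: A +̂ A = {a + a' : a ∈ A, a' ∈ A, a ≠ a'}.
Equivalently, take A + A and drop any sum 2a that is achievable ONLY as a + a for a ∈ A (i.e. sums representable only with equal summands).
Enumerate pairs (a, a') with a < a' (symmetric, so each unordered pair gives one sum; this covers all a ≠ a'):
  -1 + 2 = 1
  -1 + 3 = 2
  -1 + 8 = 7
  -1 + 9 = 8
  2 + 3 = 5
  2 + 8 = 10
  2 + 9 = 11
  3 + 8 = 11
  3 + 9 = 12
  8 + 9 = 17
Collected distinct sums: {1, 2, 5, 7, 8, 10, 11, 12, 17}
|A +̂ A| = 9
(Reference bound: |A +̂ A| ≥ 2|A| - 3 for |A| ≥ 2, with |A| = 5 giving ≥ 7.)

|A +̂ A| = 9


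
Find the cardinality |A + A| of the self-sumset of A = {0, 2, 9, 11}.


A + A = {a + a' : a, a' ∈ A}; |A| = 4.
General bounds: 2|A| - 1 ≤ |A + A| ≤ |A|(|A|+1)/2, i.e. 7 ≤ |A + A| ≤ 10.
Lower bound 2|A|-1 is attained iff A is an arithmetic progression.
Enumerate sums a + a' for a ≤ a' (symmetric, so this suffices):
a = 0: 0+0=0, 0+2=2, 0+9=9, 0+11=11
a = 2: 2+2=4, 2+9=11, 2+11=13
a = 9: 9+9=18, 9+11=20
a = 11: 11+11=22
Distinct sums: {0, 2, 4, 9, 11, 13, 18, 20, 22}
|A + A| = 9

|A + A| = 9


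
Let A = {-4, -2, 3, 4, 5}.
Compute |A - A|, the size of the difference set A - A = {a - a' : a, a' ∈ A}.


A - A = {a - a' : a, a' ∈ A}; |A| = 5.
Bounds: 2|A|-1 ≤ |A - A| ≤ |A|² - |A| + 1, i.e. 9 ≤ |A - A| ≤ 21.
Note: 0 ∈ A - A always (from a - a). The set is symmetric: if d ∈ A - A then -d ∈ A - A.
Enumerate nonzero differences d = a - a' with a > a' (then include -d):
Positive differences: {1, 2, 5, 6, 7, 8, 9}
Full difference set: {0} ∪ (positive diffs) ∪ (negative diffs).
|A - A| = 1 + 2·7 = 15 (matches direct enumeration: 15).

|A - A| = 15


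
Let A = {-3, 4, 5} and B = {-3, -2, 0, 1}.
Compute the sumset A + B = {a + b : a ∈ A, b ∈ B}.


A + B = {a + b : a ∈ A, b ∈ B}.
Enumerate all |A|·|B| = 3·4 = 12 pairs (a, b) and collect distinct sums.
a = -3: -3+-3=-6, -3+-2=-5, -3+0=-3, -3+1=-2
a = 4: 4+-3=1, 4+-2=2, 4+0=4, 4+1=5
a = 5: 5+-3=2, 5+-2=3, 5+0=5, 5+1=6
Collecting distinct sums: A + B = {-6, -5, -3, -2, 1, 2, 3, 4, 5, 6}
|A + B| = 10

A + B = {-6, -5, -3, -2, 1, 2, 3, 4, 5, 6}


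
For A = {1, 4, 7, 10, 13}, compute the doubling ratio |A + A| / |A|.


|A| = 5.
Compute A + A by enumerating all 25 pairs.
A + A = {2, 5, 8, 11, 14, 17, 20, 23, 26}, so |A + A| = 9.
K = |A + A| / |A| = 9/5 (already in lowest terms) ≈ 1.8000.
Reference: AP of size 5 gives K = 9/5 ≈ 1.8000; a fully generic set of size 5 gives K ≈ 3.0000.

|A| = 5, |A + A| = 9, K = 9/5.


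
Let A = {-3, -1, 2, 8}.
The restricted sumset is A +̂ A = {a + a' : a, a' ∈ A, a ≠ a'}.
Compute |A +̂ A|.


Restricted sumset: A +̂ A = {a + a' : a ∈ A, a' ∈ A, a ≠ a'}.
Equivalently, take A + A and drop any sum 2a that is achievable ONLY as a + a for a ∈ A (i.e. sums representable only with equal summands).
Enumerate pairs (a, a') with a < a' (symmetric, so each unordered pair gives one sum; this covers all a ≠ a'):
  -3 + -1 = -4
  -3 + 2 = -1
  -3 + 8 = 5
  -1 + 2 = 1
  -1 + 8 = 7
  2 + 8 = 10
Collected distinct sums: {-4, -1, 1, 5, 7, 10}
|A +̂ A| = 6
(Reference bound: |A +̂ A| ≥ 2|A| - 3 for |A| ≥ 2, with |A| = 4 giving ≥ 5.)

|A +̂ A| = 6


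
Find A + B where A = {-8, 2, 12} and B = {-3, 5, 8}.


A + B = {a + b : a ∈ A, b ∈ B}.
Enumerate all |A|·|B| = 3·3 = 9 pairs (a, b) and collect distinct sums.
a = -8: -8+-3=-11, -8+5=-3, -8+8=0
a = 2: 2+-3=-1, 2+5=7, 2+8=10
a = 12: 12+-3=9, 12+5=17, 12+8=20
Collecting distinct sums: A + B = {-11, -3, -1, 0, 7, 9, 10, 17, 20}
|A + B| = 9

A + B = {-11, -3, -1, 0, 7, 9, 10, 17, 20}


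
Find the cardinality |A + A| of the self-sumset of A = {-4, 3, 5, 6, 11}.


A + A = {a + a' : a, a' ∈ A}; |A| = 5.
General bounds: 2|A| - 1 ≤ |A + A| ≤ |A|(|A|+1)/2, i.e. 9 ≤ |A + A| ≤ 15.
Lower bound 2|A|-1 is attained iff A is an arithmetic progression.
Enumerate sums a + a' for a ≤ a' (symmetric, so this suffices):
a = -4: -4+-4=-8, -4+3=-1, -4+5=1, -4+6=2, -4+11=7
a = 3: 3+3=6, 3+5=8, 3+6=9, 3+11=14
a = 5: 5+5=10, 5+6=11, 5+11=16
a = 6: 6+6=12, 6+11=17
a = 11: 11+11=22
Distinct sums: {-8, -1, 1, 2, 6, 7, 8, 9, 10, 11, 12, 14, 16, 17, 22}
|A + A| = 15

|A + A| = 15


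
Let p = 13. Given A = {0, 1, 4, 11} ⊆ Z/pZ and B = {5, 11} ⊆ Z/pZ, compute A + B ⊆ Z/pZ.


Work in Z/13Z: reduce every sum a + b modulo 13.
Enumerate all 8 pairs:
a = 0: 0+5=5, 0+11=11
a = 1: 1+5=6, 1+11=12
a = 4: 4+5=9, 4+11=2
a = 11: 11+5=3, 11+11=9
Distinct residues collected: {2, 3, 5, 6, 9, 11, 12}
|A + B| = 7 (out of 13 total residues).

A + B = {2, 3, 5, 6, 9, 11, 12}


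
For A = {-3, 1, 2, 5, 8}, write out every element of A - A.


A - A = {a - a' : a, a' ∈ A}.
Compute a - a' for each ordered pair (a, a'):
a = -3: -3--3=0, -3-1=-4, -3-2=-5, -3-5=-8, -3-8=-11
a = 1: 1--3=4, 1-1=0, 1-2=-1, 1-5=-4, 1-8=-7
a = 2: 2--3=5, 2-1=1, 2-2=0, 2-5=-3, 2-8=-6
a = 5: 5--3=8, 5-1=4, 5-2=3, 5-5=0, 5-8=-3
a = 8: 8--3=11, 8-1=7, 8-2=6, 8-5=3, 8-8=0
Collecting distinct values (and noting 0 appears from a-a):
A - A = {-11, -8, -7, -6, -5, -4, -3, -1, 0, 1, 3, 4, 5, 6, 7, 8, 11}
|A - A| = 17

A - A = {-11, -8, -7, -6, -5, -4, -3, -1, 0, 1, 3, 4, 5, 6, 7, 8, 11}


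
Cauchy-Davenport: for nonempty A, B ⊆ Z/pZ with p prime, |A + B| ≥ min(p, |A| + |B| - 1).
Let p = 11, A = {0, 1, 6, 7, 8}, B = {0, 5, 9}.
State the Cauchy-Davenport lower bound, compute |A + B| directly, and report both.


Cauchy-Davenport: |A + B| ≥ min(p, |A| + |B| - 1) for A, B nonempty in Z/pZ.
|A| = 5, |B| = 3, p = 11.
CD lower bound = min(11, 5 + 3 - 1) = min(11, 7) = 7.
Compute A + B mod 11 directly:
a = 0: 0+0=0, 0+5=5, 0+9=9
a = 1: 1+0=1, 1+5=6, 1+9=10
a = 6: 6+0=6, 6+5=0, 6+9=4
a = 7: 7+0=7, 7+5=1, 7+9=5
a = 8: 8+0=8, 8+5=2, 8+9=6
A + B = {0, 1, 2, 4, 5, 6, 7, 8, 9, 10}, so |A + B| = 10.
Verify: 10 ≥ 7? Yes ✓.

CD lower bound = 7, actual |A + B| = 10.


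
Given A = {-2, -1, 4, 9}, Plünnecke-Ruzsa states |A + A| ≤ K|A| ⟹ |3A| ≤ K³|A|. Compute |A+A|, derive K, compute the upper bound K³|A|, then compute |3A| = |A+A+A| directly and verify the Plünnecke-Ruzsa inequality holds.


|A| = 4.
Step 1: Compute A + A by enumerating all 16 pairs.
A + A = {-4, -3, -2, 2, 3, 7, 8, 13, 18}, so |A + A| = 9.
Step 2: Doubling constant K = |A + A|/|A| = 9/4 = 9/4 ≈ 2.2500.
Step 3: Plünnecke-Ruzsa gives |3A| ≤ K³·|A| = (2.2500)³ · 4 ≈ 45.5625.
Step 4: Compute 3A = A + A + A directly by enumerating all triples (a,b,c) ∈ A³; |3A| = 16.
Step 5: Check 16 ≤ 45.5625? Yes ✓.

K = 9/4, Plünnecke-Ruzsa bound K³|A| ≈ 45.5625, |3A| = 16, inequality holds.
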